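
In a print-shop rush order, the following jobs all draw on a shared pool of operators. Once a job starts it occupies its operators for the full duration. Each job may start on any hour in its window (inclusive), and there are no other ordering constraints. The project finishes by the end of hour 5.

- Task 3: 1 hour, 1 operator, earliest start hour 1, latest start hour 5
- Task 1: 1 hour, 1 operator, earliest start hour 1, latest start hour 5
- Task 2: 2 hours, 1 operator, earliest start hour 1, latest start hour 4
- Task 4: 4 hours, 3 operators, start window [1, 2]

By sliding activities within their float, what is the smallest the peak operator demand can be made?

Early-start (Task 3@1, Task 1@1, Task 2@1, Task 4@1) gives peak 6: h1:6  h2:4  h3:3  h4:3  h5:0.
Shift Task 4→2.
Schedule Task 3@1, Task 1@1, Task 2@1, Task 4@2: h1:3  h2:4  h3:3  h4:3  h5:3 — peak 4.
Total operator-hours = 16 over 5 hours ⇒ peak ≥ ⌈16/5⌉ = 4, so 4 is optimal.

4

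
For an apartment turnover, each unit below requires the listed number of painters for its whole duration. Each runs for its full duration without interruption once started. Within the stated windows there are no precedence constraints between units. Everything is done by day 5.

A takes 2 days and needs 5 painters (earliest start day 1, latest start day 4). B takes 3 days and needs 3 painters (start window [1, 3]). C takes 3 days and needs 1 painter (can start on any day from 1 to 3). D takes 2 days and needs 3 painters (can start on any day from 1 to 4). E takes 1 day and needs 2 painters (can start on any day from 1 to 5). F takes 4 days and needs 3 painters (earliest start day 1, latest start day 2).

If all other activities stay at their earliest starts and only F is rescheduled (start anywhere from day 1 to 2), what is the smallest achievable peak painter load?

F@1: d1:17  d2:15  d3:7  d4:3  d5:0 → peak 17
F@2: d1:14  d2:15  d3:7  d4:3  d5:3 → peak 15
Best is F@2, peak 15.

15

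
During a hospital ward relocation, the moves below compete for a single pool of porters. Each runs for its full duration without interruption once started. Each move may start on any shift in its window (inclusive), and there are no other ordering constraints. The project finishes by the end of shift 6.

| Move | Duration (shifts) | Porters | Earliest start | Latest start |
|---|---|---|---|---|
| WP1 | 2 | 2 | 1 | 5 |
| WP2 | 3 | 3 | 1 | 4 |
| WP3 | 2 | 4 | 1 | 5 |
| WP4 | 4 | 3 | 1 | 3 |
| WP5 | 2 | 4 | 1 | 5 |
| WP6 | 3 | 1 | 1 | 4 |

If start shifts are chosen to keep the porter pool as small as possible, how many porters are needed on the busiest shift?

Early-start (WP1@1, WP2@1, WP3@1, WP4@1, WP5@1, WP6@1) gives peak 17: s1:17  s2:17  s3:7  s4:3  s5:0  s6:0.
Shift WP1→3, WP4→3, WP5→5, WP6→4.
Schedule WP1@3, WP2@1, WP3@1, WP4@3, WP5@5, WP6@4: s1:7  s2:7  s3:8  s4:6  s5:8  s6:8 — peak 8.
Total porter-shifts = 44 over 6 shifts ⇒ peak ≥ ⌈44/6⌉ = 8, so 8 is optimal.

8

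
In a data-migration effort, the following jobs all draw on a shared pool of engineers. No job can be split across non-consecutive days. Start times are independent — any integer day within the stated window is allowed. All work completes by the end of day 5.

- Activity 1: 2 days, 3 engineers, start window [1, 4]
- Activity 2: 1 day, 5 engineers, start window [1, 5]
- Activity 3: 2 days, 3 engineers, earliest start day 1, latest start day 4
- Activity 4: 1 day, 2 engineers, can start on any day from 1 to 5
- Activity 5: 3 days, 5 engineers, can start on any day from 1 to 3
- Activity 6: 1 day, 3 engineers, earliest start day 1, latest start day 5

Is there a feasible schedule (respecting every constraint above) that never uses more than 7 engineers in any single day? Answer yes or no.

Total engineer-days = 37; over 5 days the average is 37/5 > 7, so some day must exceed 7.

no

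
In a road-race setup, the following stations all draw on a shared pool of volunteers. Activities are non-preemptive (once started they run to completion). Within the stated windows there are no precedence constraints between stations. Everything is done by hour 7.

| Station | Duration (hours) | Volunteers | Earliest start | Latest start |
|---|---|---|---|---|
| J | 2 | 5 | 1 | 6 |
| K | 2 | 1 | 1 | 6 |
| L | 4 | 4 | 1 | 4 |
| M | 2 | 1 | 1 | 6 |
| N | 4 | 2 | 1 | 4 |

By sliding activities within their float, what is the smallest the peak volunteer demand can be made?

Early-start (J@1, K@1, L@1, M@1, N@1) gives peak 13: h1:13  h2:13  h3:6  h4:6  h5:0  h6:0  h7:0.
Shift L→3, N→3.
Schedule J@1, K@1, L@3, M@1, N@3: h1:7  h2:7  h3:6  h4:6  h5:6  h6:6  h7:0 — peak 7.

7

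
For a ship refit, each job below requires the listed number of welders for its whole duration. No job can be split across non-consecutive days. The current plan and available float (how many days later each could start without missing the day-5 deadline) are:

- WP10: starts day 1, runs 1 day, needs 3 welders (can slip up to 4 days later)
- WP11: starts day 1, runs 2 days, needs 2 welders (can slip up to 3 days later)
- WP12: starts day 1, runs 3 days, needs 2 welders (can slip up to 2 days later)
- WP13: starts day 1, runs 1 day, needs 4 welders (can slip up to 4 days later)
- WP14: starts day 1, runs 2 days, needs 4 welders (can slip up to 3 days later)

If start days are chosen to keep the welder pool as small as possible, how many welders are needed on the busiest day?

Early-start (WP10@1, WP11@1, WP12@1, WP13@1, WP14@1) gives peak 15: d1:15  d2:8  d3:2  d4:0  d5:0.
Shift WP12→2, WP13→3, WP14→4.
Schedule WP10@1, WP11@1, WP12@2, WP13@3, WP14@4: d1:5  d2:4  d3:6  d4:6  d5:4 — peak 6.

6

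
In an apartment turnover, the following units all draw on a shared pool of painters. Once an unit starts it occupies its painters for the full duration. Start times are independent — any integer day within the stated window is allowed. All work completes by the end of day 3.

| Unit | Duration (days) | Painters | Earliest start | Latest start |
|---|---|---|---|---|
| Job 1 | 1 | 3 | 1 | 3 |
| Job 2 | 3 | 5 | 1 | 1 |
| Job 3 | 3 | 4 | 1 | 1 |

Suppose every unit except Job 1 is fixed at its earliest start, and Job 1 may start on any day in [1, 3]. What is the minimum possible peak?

12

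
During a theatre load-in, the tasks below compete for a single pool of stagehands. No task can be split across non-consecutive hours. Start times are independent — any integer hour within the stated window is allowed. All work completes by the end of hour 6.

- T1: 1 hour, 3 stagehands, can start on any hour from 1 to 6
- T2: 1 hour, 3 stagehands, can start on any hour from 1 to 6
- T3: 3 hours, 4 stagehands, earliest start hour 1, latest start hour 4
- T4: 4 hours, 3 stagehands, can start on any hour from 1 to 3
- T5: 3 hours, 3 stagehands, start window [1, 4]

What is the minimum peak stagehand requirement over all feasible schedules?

7

Early-start (T1@1, T2@1, T3@1, T4@1, T5@1) gives peak 16: h1:16  h2:10  h3:10  h4:3  h5:0  h6:0.
Shift T2→2, T4→3, T5→4.
Schedule T1@1, T2@2, T3@1, T4@3, T5@4: h1:7  h2:7  h3:7  h4:6  h5:6  h6:6 — peak 7.
Total stagehand-hours = 39 over 6 hours ⇒ peak ≥ ⌈39/6⌉ = 7, so 7 is optimal.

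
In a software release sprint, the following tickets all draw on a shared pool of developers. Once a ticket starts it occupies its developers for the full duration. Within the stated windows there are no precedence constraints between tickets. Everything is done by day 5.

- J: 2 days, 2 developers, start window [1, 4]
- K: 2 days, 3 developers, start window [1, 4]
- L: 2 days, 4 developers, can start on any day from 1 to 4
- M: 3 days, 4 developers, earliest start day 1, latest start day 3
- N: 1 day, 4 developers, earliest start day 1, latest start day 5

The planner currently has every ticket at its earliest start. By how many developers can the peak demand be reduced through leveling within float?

Early-start peak: d1:17  d2:13  d3:4  d4:0  d5:0 ⇒ 17.
Leveled (J@1, K@1, L@3, M@3, N@5): d1:5  d2:5  d3:8  d4:8  d5:8 ⇒ 8.
Reduction 17 − 8 = 9.

9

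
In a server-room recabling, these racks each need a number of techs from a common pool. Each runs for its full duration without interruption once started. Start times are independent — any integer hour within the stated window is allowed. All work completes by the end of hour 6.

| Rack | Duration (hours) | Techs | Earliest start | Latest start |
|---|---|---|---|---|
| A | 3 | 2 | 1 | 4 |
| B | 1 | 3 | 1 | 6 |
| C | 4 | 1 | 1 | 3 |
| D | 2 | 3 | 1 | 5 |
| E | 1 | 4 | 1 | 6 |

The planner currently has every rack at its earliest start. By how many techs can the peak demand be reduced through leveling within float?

Early-start peak: h1:13  h2:6  h3:3  h4:1  h5:0  h6:0 ⇒ 13.
Leveled (A@1, B@1, C@2, D@4, E@6): h1:5  h2:3  h3:3  h4:4  h5:4  h6:4 ⇒ 5.
Reduction 13 − 5 = 8.

8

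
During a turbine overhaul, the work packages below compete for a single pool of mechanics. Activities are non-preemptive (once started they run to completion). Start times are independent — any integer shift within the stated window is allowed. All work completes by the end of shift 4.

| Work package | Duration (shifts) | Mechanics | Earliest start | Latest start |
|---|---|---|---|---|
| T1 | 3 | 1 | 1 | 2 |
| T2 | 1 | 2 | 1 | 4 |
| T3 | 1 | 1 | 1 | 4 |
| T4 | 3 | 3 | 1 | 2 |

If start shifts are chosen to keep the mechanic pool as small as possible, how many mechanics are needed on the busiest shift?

4

Early-start (T1@1, T2@1, T3@1, T4@1) gives peak 7: s1:7  s2:4  s3:4  s4:0.
Shift T4→2.
Schedule T1@1, T2@1, T3@1, T4@2: s1:4  s2:4  s3:4  s4:3 — peak 4.
Total mechanic-shifts = 15 over 4 shifts ⇒ peak ≥ ⌈15/4⌉ = 4, so 4 is optimal.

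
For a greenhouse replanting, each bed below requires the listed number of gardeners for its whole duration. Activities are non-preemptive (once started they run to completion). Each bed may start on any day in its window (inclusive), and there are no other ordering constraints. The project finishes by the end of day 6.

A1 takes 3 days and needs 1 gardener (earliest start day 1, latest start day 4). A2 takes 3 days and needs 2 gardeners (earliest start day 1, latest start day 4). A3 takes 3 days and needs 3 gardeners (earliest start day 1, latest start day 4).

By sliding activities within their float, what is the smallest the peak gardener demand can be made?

3

Early-start (A1@1, A2@1, A3@1) gives peak 6: d1:6  d2:6  d3:6  d4:0  d5:0  d6:0.
Shift A3→4.
Schedule A1@1, A2@1, A3@4: d1:3  d2:3  d3:3  d4:3  d5:3  d6:3 — peak 3.
Total gardener-days = 18 over 6 days ⇒ peak ≥ ⌈18/6⌉ = 3, so 3 is optimal.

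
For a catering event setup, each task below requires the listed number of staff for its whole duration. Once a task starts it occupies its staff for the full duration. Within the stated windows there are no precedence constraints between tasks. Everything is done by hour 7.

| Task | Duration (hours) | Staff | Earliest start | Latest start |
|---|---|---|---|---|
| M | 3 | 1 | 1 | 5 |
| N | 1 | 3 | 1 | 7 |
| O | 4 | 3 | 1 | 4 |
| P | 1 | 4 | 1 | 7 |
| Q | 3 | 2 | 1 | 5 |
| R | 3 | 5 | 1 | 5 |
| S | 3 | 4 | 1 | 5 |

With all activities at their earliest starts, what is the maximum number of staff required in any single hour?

Early-start schedule: M@1, N@1, O@1, P@1, Q@1, R@1, S@1.
Load per hour: hour 1: 22, hour 2: 15, hour 3: 15, hour 4: 3, hour 5: 0, hour 6: 0, hour 7: 0.
Peak is 22.

22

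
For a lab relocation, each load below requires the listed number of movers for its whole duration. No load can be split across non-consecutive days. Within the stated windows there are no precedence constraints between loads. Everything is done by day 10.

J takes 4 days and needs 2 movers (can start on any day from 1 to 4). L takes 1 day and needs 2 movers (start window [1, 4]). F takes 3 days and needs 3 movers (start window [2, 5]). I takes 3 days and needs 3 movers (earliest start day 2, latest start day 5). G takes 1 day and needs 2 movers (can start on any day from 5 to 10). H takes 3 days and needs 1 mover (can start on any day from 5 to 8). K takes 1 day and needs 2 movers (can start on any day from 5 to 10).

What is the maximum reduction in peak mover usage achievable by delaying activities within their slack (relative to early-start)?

3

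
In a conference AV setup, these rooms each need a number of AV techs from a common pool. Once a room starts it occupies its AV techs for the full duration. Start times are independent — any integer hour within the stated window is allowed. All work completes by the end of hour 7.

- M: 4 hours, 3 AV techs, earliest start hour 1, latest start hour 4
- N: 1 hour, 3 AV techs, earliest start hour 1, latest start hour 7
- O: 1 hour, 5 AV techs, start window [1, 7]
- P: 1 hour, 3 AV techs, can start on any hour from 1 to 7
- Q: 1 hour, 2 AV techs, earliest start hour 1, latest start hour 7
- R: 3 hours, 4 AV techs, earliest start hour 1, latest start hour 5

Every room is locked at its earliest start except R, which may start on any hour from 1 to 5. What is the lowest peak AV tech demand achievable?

16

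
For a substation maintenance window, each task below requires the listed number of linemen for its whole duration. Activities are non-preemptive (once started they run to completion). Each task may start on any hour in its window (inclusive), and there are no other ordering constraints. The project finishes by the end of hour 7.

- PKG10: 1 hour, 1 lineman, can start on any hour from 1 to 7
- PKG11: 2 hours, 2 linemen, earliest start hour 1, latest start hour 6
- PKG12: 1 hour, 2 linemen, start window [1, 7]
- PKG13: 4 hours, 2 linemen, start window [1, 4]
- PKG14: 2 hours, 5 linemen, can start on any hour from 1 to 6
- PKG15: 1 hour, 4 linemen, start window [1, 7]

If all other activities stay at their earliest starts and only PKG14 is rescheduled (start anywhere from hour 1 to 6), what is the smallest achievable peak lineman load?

PKG14@1: h1:16  h2:9  h3:2  h4:2  h5:0  h6:0  h7:0 → peak 16
PKG14@2: h1:11  h2:9  h3:7  h4:2  h5:0  h6:0  h7:0 → peak 11
PKG14@3: h1:11  h2:4  h3:7  h4:7  h5:0  h6:0  h7:0 → peak 11
PKG14@4: h1:11  h2:4  h3:2  h4:7  h5:5  h6:0  h7:0 → peak 11
PKG14@5: h1:11  h2:4  h3:2  h4:2  h5:5  h6:5  h7:0 → peak 11
PKG14@6: h1:11  h2:4  h3:2  h4:2  h5:0  h6:5  h7:5 → peak 11
Best is PKG14@2, peak 11.

11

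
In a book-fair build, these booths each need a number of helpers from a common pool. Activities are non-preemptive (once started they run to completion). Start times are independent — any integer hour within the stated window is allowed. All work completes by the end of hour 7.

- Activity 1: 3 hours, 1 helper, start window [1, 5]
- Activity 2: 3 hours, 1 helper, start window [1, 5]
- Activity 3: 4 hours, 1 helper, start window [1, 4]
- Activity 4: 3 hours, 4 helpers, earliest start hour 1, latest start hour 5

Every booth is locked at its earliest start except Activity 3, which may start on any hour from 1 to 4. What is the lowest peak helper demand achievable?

Activity 3@1: h1:7  h2:7  h3:7  h4:1  h5:0  h6:0  h7:0 → peak 7
Activity 3@2: h1:6  h2:7  h3:7  h4:1  h5:1  h6:0  h7:0 → peak 7
Activity 3@3: h1:6  h2:6  h3:7  h4:1  h5:1  h6:1  h7:0 → peak 7
Activity 3@4: h1:6  h2:6  h3:6  h4:1  h5:1  h6:1  h7:1 → peak 6
Best is Activity 3@4, peak 6.

6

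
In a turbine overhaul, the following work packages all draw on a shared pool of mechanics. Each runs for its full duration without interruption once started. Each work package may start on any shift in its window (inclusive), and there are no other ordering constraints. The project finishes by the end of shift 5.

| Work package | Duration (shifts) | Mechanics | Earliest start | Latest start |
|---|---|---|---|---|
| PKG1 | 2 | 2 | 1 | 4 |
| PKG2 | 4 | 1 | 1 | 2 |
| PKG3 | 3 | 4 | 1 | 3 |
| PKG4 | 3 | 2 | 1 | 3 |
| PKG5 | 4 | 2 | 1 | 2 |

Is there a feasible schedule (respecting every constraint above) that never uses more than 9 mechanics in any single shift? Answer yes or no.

Schedule PKG1@1, PKG2@1, PKG3@1, PKG4@3, PKG5@1: s1:9  s2:9  s3:9  s4:5  s5:2 — peak 9 ≤ 9.

yes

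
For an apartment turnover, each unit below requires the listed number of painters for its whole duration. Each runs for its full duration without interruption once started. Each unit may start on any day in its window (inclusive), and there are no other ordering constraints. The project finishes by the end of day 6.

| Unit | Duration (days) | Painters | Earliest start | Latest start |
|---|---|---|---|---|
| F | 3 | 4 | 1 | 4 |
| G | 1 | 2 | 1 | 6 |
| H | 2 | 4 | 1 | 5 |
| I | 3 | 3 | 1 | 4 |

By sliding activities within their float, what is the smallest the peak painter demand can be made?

Early-start (F@1, G@1, H@1, I@1) gives peak 13: d1:13  d2:11  d3:7  d4:0  d5:0  d6:0.
Shift H→4, I→2.
Schedule F@1, G@1, H@4, I@2: d1:6  d2:7  d3:7  d4:7  d5:4  d6:0 — peak 7.

7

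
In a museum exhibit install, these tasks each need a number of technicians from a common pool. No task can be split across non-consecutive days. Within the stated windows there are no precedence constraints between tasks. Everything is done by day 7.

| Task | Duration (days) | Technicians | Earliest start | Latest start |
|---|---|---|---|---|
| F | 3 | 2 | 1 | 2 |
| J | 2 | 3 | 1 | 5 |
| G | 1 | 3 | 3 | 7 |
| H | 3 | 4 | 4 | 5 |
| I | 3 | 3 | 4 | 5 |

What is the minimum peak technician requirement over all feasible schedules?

Schedule F@1, J@1, G@3, H@4, I@4: d1:5  d2:5  d3:5  d4:7  d5:7  d6:7  d7:0 — peak 7.

7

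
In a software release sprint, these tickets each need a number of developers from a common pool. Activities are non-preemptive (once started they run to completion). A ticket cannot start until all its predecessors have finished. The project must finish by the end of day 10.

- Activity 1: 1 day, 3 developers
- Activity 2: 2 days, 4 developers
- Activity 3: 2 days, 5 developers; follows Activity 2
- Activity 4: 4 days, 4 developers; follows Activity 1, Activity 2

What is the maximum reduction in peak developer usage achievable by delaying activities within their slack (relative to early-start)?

4

Early-start peak: d1:7  d2:4  d3:9  d4:9  d5:4  d6:4  d7:0  d8:0  d9:0  d10:0 ⇒ 9.
Leveled (Activity 1@1, Activity 2@2, Activity 3@4, Activity 4@6): d1:3  d2:4  d3:4  d4:5  d5:5  d6:4  d7:4  d8:4  d9:4  d10:0 ⇒ 5.
Reduction 9 − 5 = 4.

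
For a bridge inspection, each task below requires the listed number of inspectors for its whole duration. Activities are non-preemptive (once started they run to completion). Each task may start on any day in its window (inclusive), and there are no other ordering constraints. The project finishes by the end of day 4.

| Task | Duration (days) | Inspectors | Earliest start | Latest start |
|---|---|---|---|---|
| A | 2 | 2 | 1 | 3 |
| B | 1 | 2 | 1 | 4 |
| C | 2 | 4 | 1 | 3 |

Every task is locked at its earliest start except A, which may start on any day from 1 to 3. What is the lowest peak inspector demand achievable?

6

A@1: d1:8  d2:6  d3:0  d4:0 → peak 8
A@2: d1:6  d2:6  d3:2  d4:0 → peak 6
A@3: d1:6  d2:4  d3:2  d4:2 → peak 6
Best is A@2, peak 6.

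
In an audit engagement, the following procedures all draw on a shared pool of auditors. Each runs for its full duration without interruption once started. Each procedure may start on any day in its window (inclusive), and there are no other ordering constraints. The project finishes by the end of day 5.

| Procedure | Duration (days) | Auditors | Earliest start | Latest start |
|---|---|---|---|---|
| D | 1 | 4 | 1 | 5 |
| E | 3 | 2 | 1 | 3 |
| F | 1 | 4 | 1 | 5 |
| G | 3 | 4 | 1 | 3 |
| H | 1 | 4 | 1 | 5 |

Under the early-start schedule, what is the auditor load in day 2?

At early start, day 2 has: E, G.
Demand: 2 + 4 = 6.

6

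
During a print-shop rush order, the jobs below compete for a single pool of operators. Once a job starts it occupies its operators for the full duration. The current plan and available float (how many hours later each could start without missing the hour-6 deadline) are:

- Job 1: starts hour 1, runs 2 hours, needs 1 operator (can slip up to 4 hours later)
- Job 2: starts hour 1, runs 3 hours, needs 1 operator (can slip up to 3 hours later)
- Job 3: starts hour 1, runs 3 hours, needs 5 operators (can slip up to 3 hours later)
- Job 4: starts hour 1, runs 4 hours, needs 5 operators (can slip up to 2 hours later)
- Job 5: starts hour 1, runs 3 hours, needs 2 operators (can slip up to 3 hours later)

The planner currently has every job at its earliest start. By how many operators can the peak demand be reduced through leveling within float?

Early-start peak: h1:14  h2:14  h3:13  h4:5  h5:0  h6:0 ⇒ 14.
Leveled (Job 1@1, Job 2@1, Job 3@4, Job 4@1, Job 5@1): h1:9  h2:9  h3:8  h4:10  h5:5  h6:5 ⇒ 10.
Reduction 14 − 10 = 4.

4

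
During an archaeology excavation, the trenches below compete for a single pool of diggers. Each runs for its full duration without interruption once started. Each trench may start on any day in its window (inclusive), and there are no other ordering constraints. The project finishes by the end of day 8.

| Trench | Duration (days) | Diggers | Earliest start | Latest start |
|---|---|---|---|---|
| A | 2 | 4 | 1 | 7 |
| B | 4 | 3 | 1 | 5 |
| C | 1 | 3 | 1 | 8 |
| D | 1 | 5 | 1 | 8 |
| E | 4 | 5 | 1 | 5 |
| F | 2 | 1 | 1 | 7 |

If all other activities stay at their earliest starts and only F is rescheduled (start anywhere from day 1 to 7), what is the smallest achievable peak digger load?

20

F@1: d1:21  d2:13  d3:8  d4:8  d5:0  d6:0  d7:0  d8:0 → peak 21
F@2: d1:20  d2:13  d3:9  d4:8  d5:0  d6:0  d7:0  d8:0 → peak 20
F@3: d1:20  d2:12  d3:9  d4:9  d5:0  d6:0  d7:0  d8:0 → peak 20
F@4: d1:20  d2:12  d3:8  d4:9  d5:1  d6:0  d7:0  d8:0 → peak 20
F@5: d1:20  d2:12  d3:8  d4:8  d5:1  d6:1  d7:0  d8:0 → peak 20
F@6: d1:20  d2:12  d3:8  d4:8  d5:0  d6:1  d7:1  d8:0 → peak 20
F@7: d1:20  d2:12  d3:8  d4:8  d5:0  d6:0  d7:1  d8:1 → peak 20
Best is F@2, peak 20.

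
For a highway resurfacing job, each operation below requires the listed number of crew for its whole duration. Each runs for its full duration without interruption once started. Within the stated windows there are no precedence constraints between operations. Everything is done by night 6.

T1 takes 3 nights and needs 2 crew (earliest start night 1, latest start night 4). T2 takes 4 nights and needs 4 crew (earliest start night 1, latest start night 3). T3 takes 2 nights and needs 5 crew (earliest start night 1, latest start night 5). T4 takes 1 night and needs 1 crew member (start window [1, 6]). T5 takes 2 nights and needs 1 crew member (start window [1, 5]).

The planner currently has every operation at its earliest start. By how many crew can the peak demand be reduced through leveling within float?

7

Early-start peak: n1:13  n2:12  n3:6  n4:4  n5:0  n6:0 ⇒ 13.
Leveled (T1@1, T2@1, T3@5, T4@4, T5@4): n1:6  n2:6  n3:6  n4:6  n5:6  n6:5 ⇒ 6.
Reduction 13 − 6 = 7.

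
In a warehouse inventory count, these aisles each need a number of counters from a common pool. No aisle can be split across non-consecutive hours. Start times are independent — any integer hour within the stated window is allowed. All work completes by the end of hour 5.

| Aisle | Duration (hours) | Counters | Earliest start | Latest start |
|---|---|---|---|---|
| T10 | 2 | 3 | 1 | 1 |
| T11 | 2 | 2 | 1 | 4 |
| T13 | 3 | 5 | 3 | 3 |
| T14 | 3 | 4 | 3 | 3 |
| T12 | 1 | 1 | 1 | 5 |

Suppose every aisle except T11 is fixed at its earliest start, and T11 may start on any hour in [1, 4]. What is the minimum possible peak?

T11@1: h1:6  h2:5  h3:9  h4:9  h5:9 → peak 9
T11@2: h1:4  h2:5  h3:11  h4:9  h5:9 → peak 11
T11@3: h1:4  h2:3  h3:11  h4:11  h5:9 → peak 11
T11@4: h1:4  h2:3  h3:9  h4:11  h5:11 → peak 11
Best is T11@1, peak 9.

9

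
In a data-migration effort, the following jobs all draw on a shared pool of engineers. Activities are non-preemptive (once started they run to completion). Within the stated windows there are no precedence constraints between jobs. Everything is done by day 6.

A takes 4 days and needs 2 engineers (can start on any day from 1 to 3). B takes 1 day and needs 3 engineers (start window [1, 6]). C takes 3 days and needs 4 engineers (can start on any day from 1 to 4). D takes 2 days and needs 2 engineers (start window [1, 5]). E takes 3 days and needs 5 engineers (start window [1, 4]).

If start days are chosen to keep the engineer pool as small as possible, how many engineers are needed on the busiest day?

8

Early-start (A@1, B@1, C@1, D@1, E@1) gives peak 16: d1:16  d2:13  d3:11  d4:2  d5:0  d6:0.
Shift B→5, E→4.
Schedule A@1, B@5, C@1, D@1, E@4: d1:8  d2:8  d3:6  d4:7  d5:8  d6:5 — peak 8.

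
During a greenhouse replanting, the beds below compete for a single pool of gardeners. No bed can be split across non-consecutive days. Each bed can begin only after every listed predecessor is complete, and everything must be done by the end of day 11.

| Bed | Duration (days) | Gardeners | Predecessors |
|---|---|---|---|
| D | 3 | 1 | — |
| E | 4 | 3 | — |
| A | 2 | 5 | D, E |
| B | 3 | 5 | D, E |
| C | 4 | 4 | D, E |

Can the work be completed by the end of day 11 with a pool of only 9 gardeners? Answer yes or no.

yes

Schedule D@1, E@1, A@5, B@7, C@5: d1:4  d2:4  d3:4  d4:3  d5:9  d6:9  d7:9  d8:9  d9:5  d10:0  d11:0 — peak 9 ≤ 9.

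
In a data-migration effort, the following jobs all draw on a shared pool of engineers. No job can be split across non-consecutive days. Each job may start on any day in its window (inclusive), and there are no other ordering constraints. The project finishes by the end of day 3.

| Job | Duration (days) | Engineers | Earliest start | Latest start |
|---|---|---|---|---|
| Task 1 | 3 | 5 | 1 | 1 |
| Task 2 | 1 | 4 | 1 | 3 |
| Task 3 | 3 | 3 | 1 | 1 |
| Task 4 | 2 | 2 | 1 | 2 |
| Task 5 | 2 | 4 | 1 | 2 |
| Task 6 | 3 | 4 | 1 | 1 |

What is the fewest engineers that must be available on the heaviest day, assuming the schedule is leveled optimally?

Early-start (Task 1@1, Task 2@1, Task 3@1, Task 4@1, Task 5@1, Task 6@1) gives peak 22: d1:22  d2:18  d3:12.
Shift Task 5→2.
Schedule Task 1@1, Task 2@1, Task 3@1, Task 4@1, Task 5@2, Task 6@1: d1:18  d2:18  d3:16 — peak 18.
Total engineer-days = 52 over 3 days ⇒ peak ≥ ⌈52/3⌉ = 18, so 18 is optimal.

18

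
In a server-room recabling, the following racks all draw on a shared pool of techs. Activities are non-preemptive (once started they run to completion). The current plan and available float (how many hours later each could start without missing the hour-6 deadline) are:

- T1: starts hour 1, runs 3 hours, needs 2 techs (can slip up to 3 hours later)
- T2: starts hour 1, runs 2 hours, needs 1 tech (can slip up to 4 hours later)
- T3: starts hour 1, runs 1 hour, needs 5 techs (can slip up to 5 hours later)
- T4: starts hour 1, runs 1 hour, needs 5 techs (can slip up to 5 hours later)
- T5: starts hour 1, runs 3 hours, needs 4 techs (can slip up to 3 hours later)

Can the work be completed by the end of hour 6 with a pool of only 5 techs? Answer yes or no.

no

The minimum achievable peak is 6; 5 < 6, so no feasible schedule stays within the cap.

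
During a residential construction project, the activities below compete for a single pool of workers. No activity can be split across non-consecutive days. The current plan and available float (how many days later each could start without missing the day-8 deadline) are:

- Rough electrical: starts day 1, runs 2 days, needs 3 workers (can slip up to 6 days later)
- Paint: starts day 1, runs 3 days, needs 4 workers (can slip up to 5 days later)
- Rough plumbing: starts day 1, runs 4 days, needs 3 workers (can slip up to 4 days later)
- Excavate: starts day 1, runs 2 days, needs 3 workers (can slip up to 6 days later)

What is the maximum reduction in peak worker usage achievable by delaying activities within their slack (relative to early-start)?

7

Early-start peak: d1:13  d2:13  d3:7  d4:3  d5:0  d6:0  d7:0  d8:0 ⇒ 13.
Leveled (Rough electrical@1, Paint@5, Rough plumbing@1, Excavate@3): d1:6  d2:6  d3:6  d4:6  d5:4  d6:4  d7:4  d8:0 ⇒ 6.
Reduction 13 − 6 = 7.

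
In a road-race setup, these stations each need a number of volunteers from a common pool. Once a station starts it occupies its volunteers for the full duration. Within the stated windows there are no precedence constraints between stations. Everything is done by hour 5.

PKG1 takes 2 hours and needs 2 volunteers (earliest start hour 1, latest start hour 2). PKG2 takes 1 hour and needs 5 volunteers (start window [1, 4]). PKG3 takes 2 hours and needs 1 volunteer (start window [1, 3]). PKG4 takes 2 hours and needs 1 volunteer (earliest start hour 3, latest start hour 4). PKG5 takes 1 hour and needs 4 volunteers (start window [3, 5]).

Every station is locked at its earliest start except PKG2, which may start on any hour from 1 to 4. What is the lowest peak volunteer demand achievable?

6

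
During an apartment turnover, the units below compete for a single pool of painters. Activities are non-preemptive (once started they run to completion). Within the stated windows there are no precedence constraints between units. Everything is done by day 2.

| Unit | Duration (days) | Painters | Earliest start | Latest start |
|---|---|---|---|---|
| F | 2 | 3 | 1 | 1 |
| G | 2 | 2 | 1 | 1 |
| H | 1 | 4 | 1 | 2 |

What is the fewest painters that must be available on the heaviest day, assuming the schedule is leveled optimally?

9

Schedule F@1, G@1, H@1: d1:9  d2:5 — peak 9.
No arrangement of the 2 feasible schedules does better.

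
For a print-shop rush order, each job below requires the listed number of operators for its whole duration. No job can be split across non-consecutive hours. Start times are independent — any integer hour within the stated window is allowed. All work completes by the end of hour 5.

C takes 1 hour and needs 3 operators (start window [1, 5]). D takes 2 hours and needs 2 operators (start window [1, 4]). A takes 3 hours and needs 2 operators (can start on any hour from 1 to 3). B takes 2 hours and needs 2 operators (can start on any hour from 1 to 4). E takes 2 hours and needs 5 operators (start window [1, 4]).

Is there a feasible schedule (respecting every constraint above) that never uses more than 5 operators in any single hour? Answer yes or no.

no

Total operator-hours = 27; over 5 hours the average is 27/5 > 5, so some hour must exceed 5.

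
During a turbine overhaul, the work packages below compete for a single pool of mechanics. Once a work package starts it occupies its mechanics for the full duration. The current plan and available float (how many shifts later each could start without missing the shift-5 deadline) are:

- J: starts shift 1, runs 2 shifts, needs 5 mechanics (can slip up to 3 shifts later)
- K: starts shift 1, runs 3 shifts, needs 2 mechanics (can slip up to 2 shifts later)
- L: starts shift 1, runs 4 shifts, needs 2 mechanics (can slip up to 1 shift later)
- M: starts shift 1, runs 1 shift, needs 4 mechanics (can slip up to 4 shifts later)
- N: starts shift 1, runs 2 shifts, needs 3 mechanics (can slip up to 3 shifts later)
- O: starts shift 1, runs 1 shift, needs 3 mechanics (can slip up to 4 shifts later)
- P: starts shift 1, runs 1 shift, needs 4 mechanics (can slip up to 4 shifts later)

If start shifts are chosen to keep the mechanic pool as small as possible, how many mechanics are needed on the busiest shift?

Early-start (J@1, K@1, L@1, M@1, N@1, O@1, P@1) gives peak 23: s1:23  s2:12  s3:4  s4:2  s5:0.
Shift M→3, N→4, O→4, P→5.
Schedule J@1, K@1, L@1, M@3, N@4, O@4, P@5: s1:9  s2:9  s3:8  s4:8  s5:7 — peak 9.
Total mechanic-shifts = 41 over 5 shifts ⇒ peak ≥ ⌈41/5⌉ = 9, so 9 is optimal.

9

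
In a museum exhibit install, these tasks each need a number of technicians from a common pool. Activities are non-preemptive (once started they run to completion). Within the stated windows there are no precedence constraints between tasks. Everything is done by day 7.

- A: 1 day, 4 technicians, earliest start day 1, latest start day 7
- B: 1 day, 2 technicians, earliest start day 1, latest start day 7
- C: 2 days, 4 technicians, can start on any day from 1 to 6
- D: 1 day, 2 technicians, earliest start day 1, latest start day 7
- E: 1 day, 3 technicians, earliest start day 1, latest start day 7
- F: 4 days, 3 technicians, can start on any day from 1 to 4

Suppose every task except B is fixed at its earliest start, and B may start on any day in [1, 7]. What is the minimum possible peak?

B@1: d1:18  d2:7  d3:3  d4:3  d5:0  d6:0  d7:0 → peak 18
B@2: d1:16  d2:9  d3:3  d4:3  d5:0  d6:0  d7:0 → peak 16
B@3: d1:16  d2:7  d3:5  d4:3  d5:0  d6:0  d7:0 → peak 16
B@4: d1:16  d2:7  d3:3  d4:5  d5:0  d6:0  d7:0 → peak 16
B@5: d1:16  d2:7  d3:3  d4:3  d5:2  d6:0  d7:0 → peak 16
B@6: d1:16  d2:7  d3:3  d4:3  d5:0  d6:2  d7:0 → peak 16
B@7: d1:16  d2:7  d3:3  d4:3  d5:0  d6:0  d7:2 → peak 16
Best is B@2, peak 16.

16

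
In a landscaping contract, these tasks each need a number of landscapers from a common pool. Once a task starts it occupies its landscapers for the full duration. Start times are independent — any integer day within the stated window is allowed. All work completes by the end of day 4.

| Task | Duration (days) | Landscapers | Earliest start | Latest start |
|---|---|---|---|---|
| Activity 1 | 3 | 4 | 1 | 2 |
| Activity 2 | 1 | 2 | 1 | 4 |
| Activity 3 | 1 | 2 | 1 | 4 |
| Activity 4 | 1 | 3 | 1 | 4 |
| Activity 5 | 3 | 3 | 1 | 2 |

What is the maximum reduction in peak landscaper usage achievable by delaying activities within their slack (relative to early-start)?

7

Early-start peak: d1:14  d2:7  d3:7  d4:0 ⇒ 14.
Leveled (Activity 1@1, Activity 2@4, Activity 3@4, Activity 4@1, Activity 5@2): d1:7  d2:7  d3:7  d4:7 ⇒ 7.
Reduction 14 − 7 = 7.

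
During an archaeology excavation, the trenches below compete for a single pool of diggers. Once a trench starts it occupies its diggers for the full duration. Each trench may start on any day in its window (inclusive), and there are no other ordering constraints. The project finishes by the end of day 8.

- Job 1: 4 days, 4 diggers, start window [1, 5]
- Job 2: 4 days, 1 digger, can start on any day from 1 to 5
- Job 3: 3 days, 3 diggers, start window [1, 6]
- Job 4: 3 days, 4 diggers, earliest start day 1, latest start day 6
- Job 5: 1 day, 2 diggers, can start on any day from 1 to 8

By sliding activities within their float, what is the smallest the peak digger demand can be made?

Early-start (Job 1@1, Job 2@1, Job 3@1, Job 4@1, Job 5@1) gives peak 14: d1:14  d2:12  d3:12  d4:5  d5:0  d6:0  d7:0  d8:0.
Shift Job 3→5, Job 4→5.
Schedule Job 1@1, Job 2@1, Job 3@5, Job 4@5, Job 5@1: d1:7  d2:5  d3:5  d4:5  d5:7  d6:7  d7:7  d8:0 — peak 7.

7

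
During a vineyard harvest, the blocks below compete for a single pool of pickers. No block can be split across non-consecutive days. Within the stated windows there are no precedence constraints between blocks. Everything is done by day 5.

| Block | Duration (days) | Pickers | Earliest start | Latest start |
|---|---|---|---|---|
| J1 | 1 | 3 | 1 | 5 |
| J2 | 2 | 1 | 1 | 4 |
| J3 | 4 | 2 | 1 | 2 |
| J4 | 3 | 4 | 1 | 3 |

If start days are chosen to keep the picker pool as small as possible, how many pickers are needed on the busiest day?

6

Early-start (J1@1, J2@1, J3@1, J4@1) gives peak 10: d1:10  d2:7  d3:6  d4:2  d5:0.
Shift J4→3.
Schedule J1@1, J2@1, J3@1, J4@3: d1:6  d2:3  d3:6  d4:6  d5:4 — peak 6.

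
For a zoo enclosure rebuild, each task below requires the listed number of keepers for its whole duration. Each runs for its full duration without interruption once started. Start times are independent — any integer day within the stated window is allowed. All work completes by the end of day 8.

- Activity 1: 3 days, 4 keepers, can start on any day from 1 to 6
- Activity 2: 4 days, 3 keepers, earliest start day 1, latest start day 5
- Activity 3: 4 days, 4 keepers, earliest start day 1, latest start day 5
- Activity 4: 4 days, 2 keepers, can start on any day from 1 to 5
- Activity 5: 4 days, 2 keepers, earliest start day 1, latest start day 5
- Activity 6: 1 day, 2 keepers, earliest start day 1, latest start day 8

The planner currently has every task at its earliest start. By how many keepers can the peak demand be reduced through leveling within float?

9

Early-start peak: d1:17  d2:15  d3:15  d4:11  d5:0  d6:0  d7:0  d8:0 ⇒ 17.
Leveled (Activity 1@1, Activity 2@1, Activity 3@4, Activity 4@5, Activity 5@5, Activity 6@8): d1:7  d2:7  d3:7  d4:7  d5:8  d6:8  d7:8  d8:6 ⇒ 8.
Reduction 17 − 8 = 9.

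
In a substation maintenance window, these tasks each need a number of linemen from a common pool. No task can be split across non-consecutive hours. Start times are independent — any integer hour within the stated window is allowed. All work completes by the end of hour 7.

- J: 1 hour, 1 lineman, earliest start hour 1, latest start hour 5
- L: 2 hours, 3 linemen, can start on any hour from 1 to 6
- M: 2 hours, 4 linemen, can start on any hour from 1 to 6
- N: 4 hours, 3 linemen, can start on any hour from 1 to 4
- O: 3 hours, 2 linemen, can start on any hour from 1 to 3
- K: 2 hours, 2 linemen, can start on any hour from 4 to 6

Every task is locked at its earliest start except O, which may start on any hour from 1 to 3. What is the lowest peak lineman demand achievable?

11

O@1: h1:13  h2:12  h3:5  h4:5  h5:2  h6:0  h7:0 → peak 13
O@2: h1:11  h2:12  h3:5  h4:7  h5:2  h6:0  h7:0 → peak 12
O@3: h1:11  h2:10  h3:5  h4:7  h5:4  h6:0  h7:0 → peak 11
Best is O@3, peak 11.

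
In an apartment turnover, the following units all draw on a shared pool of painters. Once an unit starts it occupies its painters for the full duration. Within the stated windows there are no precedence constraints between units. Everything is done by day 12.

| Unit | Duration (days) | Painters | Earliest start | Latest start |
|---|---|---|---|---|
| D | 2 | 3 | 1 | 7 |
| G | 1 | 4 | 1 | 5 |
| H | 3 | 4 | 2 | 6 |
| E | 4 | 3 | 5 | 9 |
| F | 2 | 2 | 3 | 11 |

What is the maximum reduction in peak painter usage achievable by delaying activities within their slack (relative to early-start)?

3

Early-start peak: d1:7  d2:7  d3:6  d4:6  d5:3  d6:3  d7:3  d8:3  d9:0  d10:0  d11:0  d12:0 ⇒ 7.
Leveled (D@1, G@3, H@4, E@7, F@11): d1:3  d2:3  d3:4  d4:4  d5:4  d6:4  d7:3  d8:3  d9:3  d10:3  d11:2  d12:2 ⇒ 4.
Reduction 7 − 4 = 3.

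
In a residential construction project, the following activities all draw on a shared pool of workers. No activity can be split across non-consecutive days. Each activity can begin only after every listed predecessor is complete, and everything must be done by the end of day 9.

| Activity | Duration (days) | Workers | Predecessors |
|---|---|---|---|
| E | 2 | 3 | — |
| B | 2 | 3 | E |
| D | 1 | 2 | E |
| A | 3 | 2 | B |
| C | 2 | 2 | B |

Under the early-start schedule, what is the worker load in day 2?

3

At early start, day 2 has: E.
Demand: 3 = 3.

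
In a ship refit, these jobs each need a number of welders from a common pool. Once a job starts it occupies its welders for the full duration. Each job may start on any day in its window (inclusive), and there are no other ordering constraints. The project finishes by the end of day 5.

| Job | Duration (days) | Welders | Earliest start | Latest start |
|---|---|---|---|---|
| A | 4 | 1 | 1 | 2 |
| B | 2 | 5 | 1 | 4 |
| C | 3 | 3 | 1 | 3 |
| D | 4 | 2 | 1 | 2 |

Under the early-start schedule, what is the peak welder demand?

Early-start schedule: A@1, B@1, C@1, D@1.
Load per day: day 1: 11, day 2: 11, day 3: 6, day 4: 3, day 5: 0.
Peak is 11.

11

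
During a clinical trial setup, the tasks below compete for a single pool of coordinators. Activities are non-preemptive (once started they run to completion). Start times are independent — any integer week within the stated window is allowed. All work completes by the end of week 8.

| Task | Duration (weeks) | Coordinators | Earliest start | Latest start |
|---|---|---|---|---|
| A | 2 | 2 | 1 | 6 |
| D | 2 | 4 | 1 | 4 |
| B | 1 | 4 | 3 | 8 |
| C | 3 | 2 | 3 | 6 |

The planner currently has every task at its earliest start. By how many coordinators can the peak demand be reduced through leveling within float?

Early-start peak: w1:6  w2:6  w3:6  w4:2  w5:2  w6:0  w7:0  w8:0 ⇒ 6.
Leveled (A@1, D@3, B@5, C@6): w1:2  w2:2  w3:4  w4:4  w5:4  w6:2  w7:2  w8:2 ⇒ 4.
Reduction 6 − 4 = 2.

2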